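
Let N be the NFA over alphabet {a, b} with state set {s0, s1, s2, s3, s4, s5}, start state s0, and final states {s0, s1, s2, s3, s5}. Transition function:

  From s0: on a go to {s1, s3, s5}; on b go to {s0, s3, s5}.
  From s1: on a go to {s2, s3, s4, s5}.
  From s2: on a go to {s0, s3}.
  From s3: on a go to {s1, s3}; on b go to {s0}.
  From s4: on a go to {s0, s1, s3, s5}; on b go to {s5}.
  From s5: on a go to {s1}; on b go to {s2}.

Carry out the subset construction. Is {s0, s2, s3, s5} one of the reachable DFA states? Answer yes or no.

Start state of the DFA: {s0}.
{s0} --a--> {s1, s3, s5}  [new]
{s0} --b--> {s0, s3, s5}  [new]
{s1, s3, s5} --a--> {s1, s2, s3, s4, s5}  [new]
{s1, s3, s5} --b--> {s0, s2}  [new]
{s0, s3, s5} --a--> {s1, s3, s5}  [seen]
{s0, s3, s5} --b--> {s0, s2, s3, s5}  [new]
{s1, s2, s3, s4, s5} --a--> {s0, s1, s2, s3, s4, s5}  [new]
{s1, s2, s3, s4, s5} --b--> {s0, s2, s5}  [new]
{s0, s2} --a--> {s0, s1, s3, s5}  [new]
{s0, s2} --b--> {s0, s3, s5}  [seen]
{s0, s2, s3, s5} --a--> {s0, s1, s3, s5}  [seen]
{s0, s2, s3, s5} --b--> {s0, s2, s3, s5}  [seen]
{s0, s1, s2, s3, s4, s5} --a--> {s0, s1, s2, s3, s4, s5}  [seen]
{s0, s1, s2, s3, s4, s5} --b--> {s0, s2, s3, s5}  [seen]
{s0, s2, s5} --a--> {s0, s1, s3, s5}  [seen]
{s0, s2, s5} --b--> {s0, s2, s3, s5}  [seen]
{s0, s1, s3, s5} --a--> {s1, s2, s3, s4, s5}  [seen]
{s0, s1, s3, s5} --b--> {s0, s2, s3, s5}  [seen]
Reachable DFA states: {s0}, {s1, s3, s5}, {s0, s3, s5}, {s1, s2, s3, s4, s5}, {s0, s2}, {s0, s2, s3, s5}, {s0, s1, s2, s3, s4, s5}, {s0, s2, s5}, {s0, s1, s3, s5}.
{s0, s2, s3, s5} is among them.

yes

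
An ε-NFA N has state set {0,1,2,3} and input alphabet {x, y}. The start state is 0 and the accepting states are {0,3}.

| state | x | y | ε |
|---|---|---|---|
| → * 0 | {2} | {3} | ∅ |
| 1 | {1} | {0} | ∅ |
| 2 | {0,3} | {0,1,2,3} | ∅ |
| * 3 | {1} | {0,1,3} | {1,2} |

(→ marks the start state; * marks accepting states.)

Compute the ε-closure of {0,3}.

{0,1,2,3}

Begin with {0,3}.
3 →ε {1,2}; add 1, 2.
ε-closure = {0,1,2,3}.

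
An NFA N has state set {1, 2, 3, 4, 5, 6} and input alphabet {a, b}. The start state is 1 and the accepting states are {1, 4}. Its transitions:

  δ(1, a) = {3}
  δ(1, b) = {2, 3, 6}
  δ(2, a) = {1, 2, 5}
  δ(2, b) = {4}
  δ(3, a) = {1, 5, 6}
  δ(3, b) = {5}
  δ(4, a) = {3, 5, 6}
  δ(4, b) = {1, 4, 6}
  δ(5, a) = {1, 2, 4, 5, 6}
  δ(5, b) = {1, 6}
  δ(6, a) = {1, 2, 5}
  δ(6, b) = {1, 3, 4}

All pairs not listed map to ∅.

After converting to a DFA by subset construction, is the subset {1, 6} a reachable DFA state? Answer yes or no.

Start state of the DFA: {1}.
{1} --a--> {3}  [new]
{1} --b--> {2, 3, 6}  [new]
{3} --a--> {1, 5, 6}  [new]
{3} --b--> {5}  [new]
{2, 3, 6} --a--> {1, 2, 5, 6}  [new]
{2, 3, 6} --b--> {1, 3, 4, 5}  [new]
{1, 5, 6} --a--> {1, 2, 3, 4, 5, 6}  [new]
{1, 5, 6} --b--> {1, 2, 3, 4, 6}  [new]
{5} --a--> {1, 2, 4, 5, 6}  [new]
{5} --b--> {1, 6}  [new]
{1, 2, 5, 6} --a--> {1, 2, 3, 4, 5, 6}  [seen]
{1, 2, 5, 6} --b--> {1, 2, 3, 4, 6}  [seen]
{1, 3, 4, 5} --a--> {1, 2, 3, 4, 5, 6}  [seen]
{1, 3, 4, 5} --b--> {1, 2, 3, 4, 5, 6}  [seen]
{1, 2, 3, 4, 5, 6} --a--> {1, 2, 3, 4, 5, 6}  [seen]
{1, 2, 3, 4, 5, 6} --b--> {1, 2, 3, 4, 5, 6}  [seen]
{1, 2, 3, 4, 6} --a--> {1, 2, 3, 5, 6}  [new]
{1, 2, 3, 4, 6} --b--> {1, 2, 3, 4, 5, 6}  [seen]
{1, 2, 4, 5, 6} --a--> {1, 2, 3, 4, 5, 6}  [seen]
{1, 2, 4, 5, 6} --b--> {1, 2, 3, 4, 6}  [seen]
{1, 6} --a--> {1, 2, 3, 5}  [new]
{1, 6} --b--> {1, 2, 3, 4, 6}  [seen]
{1, 2, 3, 5, 6} --a--> {1, 2, 3, 4, 5, 6}  [seen]
{1, 2, 3, 5, 6} --b--> {1, 2, 3, 4, 5, 6}  [seen]
{1, 2, 3, 5} --a--> {1, 2, 3, 4, 5, 6}  [seen]
{1, 2, 3, 5} --b--> {1, 2, 3, 4, 5, 6}  [seen]
Reachable DFA states: {1}, {3}, {2, 3, 6}, {1, 5, 6}, {5}, {1, 2, 5, 6}, {1, 3, 4, 5}, {1, 2, 3, 4, 5, 6}, {1, 2, 3, 4, 6}, {1, 2, 4, 5, 6}, {1, 6}, {1, 2, 3, 5, 6}, {1, 2, 3, 5}.
{1, 6} is among them.

yes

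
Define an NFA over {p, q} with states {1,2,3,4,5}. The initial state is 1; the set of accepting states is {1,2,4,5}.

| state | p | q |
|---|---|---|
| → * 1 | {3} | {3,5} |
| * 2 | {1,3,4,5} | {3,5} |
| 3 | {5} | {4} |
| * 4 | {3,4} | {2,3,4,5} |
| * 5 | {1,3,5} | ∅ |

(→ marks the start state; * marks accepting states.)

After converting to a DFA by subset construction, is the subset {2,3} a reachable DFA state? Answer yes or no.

Start state of the DFA: {1}.
{1} --p--> {3}  [new]
{1} --q--> {3,5}  [new]
{3} --p--> {5}  [new]
{3} --q--> {4}  [new]
{3,5} --p--> {1,3,5}  [new]
{3,5} --q--> {4}  [seen]
{5} --p--> {1,3,5}  [seen]
{5} --q--> ∅  [new]
{4} --p--> {3,4}  [new]
{4} --q--> {2,3,4,5}  [new]
{1,3,5} --p--> {1,3,5}  [seen]
{1,3,5} --q--> {3,4,5}  [new]
∅ --p--> ∅  [seen]
∅ --q--> ∅  [seen]
{3,4} --p--> {3,4,5}  [seen]
{3,4} --q--> {2,3,4,5}  [seen]
{2,3,4,5} --p--> {1,3,4,5}  [new]
{2,3,4,5} --q--> {2,3,4,5}  [seen]
{3,4,5} --p--> {1,3,4,5}  [seen]
{3,4,5} --q--> {2,3,4,5}  [seen]
{1,3,4,5} --p--> {1,3,4,5}  [seen]
{1,3,4,5} --q--> {2,3,4,5}  [seen]
Reachable DFA states: {1}, {3}, {3,5}, {5}, {4}, {1,3,5}, ∅, {3,4}, {2,3,4,5}, {3,4,5}, {1,3,4,5}.
{2,3} is not among them.

no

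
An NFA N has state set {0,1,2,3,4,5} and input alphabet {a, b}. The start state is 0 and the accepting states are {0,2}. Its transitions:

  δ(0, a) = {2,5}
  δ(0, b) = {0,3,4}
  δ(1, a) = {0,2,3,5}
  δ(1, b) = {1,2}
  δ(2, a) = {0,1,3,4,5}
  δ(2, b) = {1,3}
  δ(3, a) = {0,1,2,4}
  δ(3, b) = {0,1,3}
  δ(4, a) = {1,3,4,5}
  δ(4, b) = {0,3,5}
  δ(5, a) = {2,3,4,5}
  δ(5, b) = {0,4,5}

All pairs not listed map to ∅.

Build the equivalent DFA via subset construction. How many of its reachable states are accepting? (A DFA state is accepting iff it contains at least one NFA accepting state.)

5

Start state of the DFA: {0}.
{0} --a--> {2,5}  [new]
{0} --b--> {0,3,4}  [new]
{2,5} --a--> {0,1,2,3,4,5}  [new]
{2,5} --b--> {0,1,3,4,5}  [new]
{0,3,4} --a--> {0,1,2,3,4,5}  [seen]
{0,3,4} --b--> {0,1,3,4,5}  [seen]
{0,1,2,3,4,5} --a--> {0,1,2,3,4,5}  [seen]
{0,1,2,3,4,5} --b--> {0,1,2,3,4,5}  [seen]
{0,1,3,4,5} --a--> {0,1,2,3,4,5}  [seen]
{0,1,3,4,5} --b--> {0,1,2,3,4,5}  [seen]
Reachable DFA states: {0}, {2,5}, {0,3,4}, {0,1,2,3,4,5}, {0,1,3,4,5}.
Accepting DFA states (contain an NFA accepting state): {0}, {2,5}, {0,3,4}, {0,1,2,3,4,5}, {0,1,3,4,5}.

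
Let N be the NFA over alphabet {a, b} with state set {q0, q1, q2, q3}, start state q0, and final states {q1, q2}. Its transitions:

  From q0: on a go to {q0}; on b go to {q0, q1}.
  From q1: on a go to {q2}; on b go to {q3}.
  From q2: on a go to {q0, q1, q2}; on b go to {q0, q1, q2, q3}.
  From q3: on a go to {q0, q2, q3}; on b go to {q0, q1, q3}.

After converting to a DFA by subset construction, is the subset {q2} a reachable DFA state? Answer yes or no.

no

Start state of the DFA: {q0}.
{q0} --a--> {q0}  [seen]
{q0} --b--> {q0, q1}  [new]
{q0, q1} --a--> {q0, q2}  [new]
{q0, q1} --b--> {q0, q1, q3}  [new]
{q0, q2} --a--> {q0, q1, q2}  [new]
{q0, q2} --b--> {q0, q1, q2, q3}  [new]
{q0, q1, q3} --a--> {q0, q2, q3}  [new]
{q0, q1, q3} --b--> {q0, q1, q3}  [seen]
{q0, q1, q2} --a--> {q0, q1, q2}  [seen]
{q0, q1, q2} --b--> {q0, q1, q2, q3}  [seen]
{q0, q1, q2, q3} --a--> {q0, q1, q2, q3}  [seen]
{q0, q1, q2, q3} --b--> {q0, q1, q2, q3}  [seen]
{q0, q2, q3} --a--> {q0, q1, q2, q3}  [seen]
{q0, q2, q3} --b--> {q0, q1, q2, q3}  [seen]
Reachable DFA states: {q0}, {q0, q1}, {q0, q2}, {q0, q1, q3}, {q0, q1, q2}, {q0, q1, q2, q3}, {q0, q2, q3}.
{q2} is not among them.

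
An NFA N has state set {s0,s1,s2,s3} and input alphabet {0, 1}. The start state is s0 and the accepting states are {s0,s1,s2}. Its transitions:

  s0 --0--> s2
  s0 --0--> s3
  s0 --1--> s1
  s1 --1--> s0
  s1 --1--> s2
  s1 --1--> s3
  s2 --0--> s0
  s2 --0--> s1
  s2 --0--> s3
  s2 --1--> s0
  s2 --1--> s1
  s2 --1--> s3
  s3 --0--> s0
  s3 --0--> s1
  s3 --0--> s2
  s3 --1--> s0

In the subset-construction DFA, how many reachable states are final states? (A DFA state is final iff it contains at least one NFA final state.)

Start state of the DFA: {s0}.
{s0} --0--> {s2,s3}  [new]
{s0} --1--> {s1}  [new]
{s2,s3} --0--> {s0,s1,s2,s3}  [new]
{s2,s3} --1--> {s0,s1,s3}  [new]
{s1} --0--> ∅  [new]
{s1} --1--> {s0,s2,s3}  [new]
{s0,s1,s2,s3} --0--> {s0,s1,s2,s3}  [seen]
{s0,s1,s2,s3} --1--> {s0,s1,s2,s3}  [seen]
{s0,s1,s3} --0--> {s0,s1,s2,s3}  [seen]
{s0,s1,s3} --1--> {s0,s1,s2,s3}  [seen]
∅ --0--> ∅  [seen]
∅ --1--> ∅  [seen]
{s0,s2,s3} --0--> {s0,s1,s2,s3}  [seen]
{s0,s2,s3} --1--> {s0,s1,s3}  [seen]
Reachable DFA states: {s0}, {s2,s3}, {s1}, {s0,s1,s2,s3}, {s0,s1,s3}, ∅, {s0,s2,s3}.
Accepting DFA states (contain an NFA accepting state): {s0}, {s2,s3}, {s1}, {s0,s1,s2,s3}, {s0,s1,s3}, {s0,s2,s3}.

6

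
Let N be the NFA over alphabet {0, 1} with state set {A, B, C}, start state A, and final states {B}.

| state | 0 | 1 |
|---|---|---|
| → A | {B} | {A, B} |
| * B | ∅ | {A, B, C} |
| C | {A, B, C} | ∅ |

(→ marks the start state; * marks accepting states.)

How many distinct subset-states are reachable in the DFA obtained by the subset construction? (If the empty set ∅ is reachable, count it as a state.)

Start state of the DFA: {A}.
{A} --0--> {B}  [new]
{A} --1--> {A, B}  [new]
{B} --0--> ∅  [new]
{B} --1--> {A, B, C}  [new]
{A, B} --0--> {B}  [seen]
{A, B} --1--> {A, B, C}  [seen]
∅ --0--> ∅  [seen]
∅ --1--> ∅  [seen]
{A, B, C} --0--> {A, B, C}  [seen]
{A, B, C} --1--> {A, B, C}  [seen]
Reachable DFA states: {A}, {B}, {A, B}, ∅, {A, B, C}.

5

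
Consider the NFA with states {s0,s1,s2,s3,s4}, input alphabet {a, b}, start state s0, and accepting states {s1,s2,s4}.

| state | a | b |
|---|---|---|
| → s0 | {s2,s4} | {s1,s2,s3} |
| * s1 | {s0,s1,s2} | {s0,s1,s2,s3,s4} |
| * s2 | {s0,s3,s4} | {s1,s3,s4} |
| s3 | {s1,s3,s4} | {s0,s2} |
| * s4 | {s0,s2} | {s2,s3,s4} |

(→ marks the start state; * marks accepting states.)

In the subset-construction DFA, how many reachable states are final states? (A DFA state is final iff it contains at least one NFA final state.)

Start state of the DFA: {s0}.
{s0} --a--> {s2,s4}  [new]
{s0} --b--> {s1,s2,s3}  [new]
{s2,s4} --a--> {s0,s2,s3,s4}  [new]
{s2,s4} --b--> {s1,s2,s3,s4}  [new]
{s1,s2,s3} --a--> {s0,s1,s2,s3,s4}  [new]
{s1,s2,s3} --b--> {s0,s1,s2,s3,s4}  [seen]
{s0,s2,s3,s4} --a--> {s0,s1,s2,s3,s4}  [seen]
{s0,s2,s3,s4} --b--> {s0,s1,s2,s3,s4}  [seen]
{s1,s2,s3,s4} --a--> {s0,s1,s2,s3,s4}  [seen]
{s1,s2,s3,s4} --b--> {s0,s1,s2,s3,s4}  [seen]
{s0,s1,s2,s3,s4} --a--> {s0,s1,s2,s3,s4}  [seen]
{s0,s1,s2,s3,s4} --b--> {s0,s1,s2,s3,s4}  [seen]
Reachable DFA states: {s0}, {s2,s4}, {s1,s2,s3}, {s0,s2,s3,s4}, {s1,s2,s3,s4}, {s0,s1,s2,s3,s4}.
Accepting DFA states (contain an NFA accepting state): {s2,s4}, {s1,s2,s3}, {s0,s2,s3,s4}, {s1,s2,s3,s4}, {s0,s1,s2,s3,s4}.

5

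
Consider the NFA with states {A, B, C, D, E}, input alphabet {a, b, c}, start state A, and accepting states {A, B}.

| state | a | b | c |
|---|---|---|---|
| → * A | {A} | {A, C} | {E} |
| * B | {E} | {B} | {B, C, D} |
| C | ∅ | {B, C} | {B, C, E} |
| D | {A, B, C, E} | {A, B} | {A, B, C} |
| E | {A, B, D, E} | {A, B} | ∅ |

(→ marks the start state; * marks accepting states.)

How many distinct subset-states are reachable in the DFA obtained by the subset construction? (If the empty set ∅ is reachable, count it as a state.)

11

Start state of the DFA: {A}.
{A} --a--> {A}  [seen]
{A} --b--> {A, C}  [new]
{A} --c--> {E}  [new]
{A, C} --a--> {A}  [seen]
{A, C} --b--> {A, B, C}  [new]
{A, C} --c--> {B, C, E}  [new]
{E} --a--> {A, B, D, E}  [new]
{E} --b--> {A, B}  [new]
{E} --c--> ∅  [new]
{A, B, C} --a--> {A, E}  [new]
{A, B, C} --b--> {A, B, C}  [seen]
{A, B, C} --c--> {B, C, D, E}  [new]
{B, C, E} --a--> {A, B, D, E}  [seen]
{B, C, E} --b--> {A, B, C}  [seen]
{B, C, E} --c--> {B, C, D, E}  [seen]
{A, B, D, E} --a--> {A, B, C, D, E}  [new]
{A, B, D, E} --b--> {A, B, C}  [seen]
{A, B, D, E} --c--> {A, B, C, D, E}  [seen]
{A, B} --a--> {A, E}  [seen]
{A, B} --b--> {A, B, C}  [seen]
{A, B} --c--> {B, C, D, E}  [seen]
∅ --a--> ∅  [seen]
∅ --b--> ∅  [seen]
∅ --c--> ∅  [seen]
{A, E} --a--> {A, B, D, E}  [seen]
{A, E} --b--> {A, B, C}  [seen]
{A, E} --c--> {E}  [seen]
{B, C, D, E} --a--> {A, B, C, D, E}  [seen]
{B, C, D, E} --b--> {A, B, C}  [seen]
{B, C, D, E} --c--> {A, B, C, D, E}  [seen]
{A, B, C, D, E} --a--> {A, B, C, D, E}  [seen]
{A, B, C, D, E} --b--> {A, B, C}  [seen]
{A, B, C, D, E} --c--> {A, B, C, D, E}  [seen]
Reachable DFA states: {A}, {A, C}, {E}, {A, B, C}, {B, C, E}, {A, B, D, E}, {A, B}, ∅, {A, E}, {B, C, D, E}, {A, B, C, D, E}.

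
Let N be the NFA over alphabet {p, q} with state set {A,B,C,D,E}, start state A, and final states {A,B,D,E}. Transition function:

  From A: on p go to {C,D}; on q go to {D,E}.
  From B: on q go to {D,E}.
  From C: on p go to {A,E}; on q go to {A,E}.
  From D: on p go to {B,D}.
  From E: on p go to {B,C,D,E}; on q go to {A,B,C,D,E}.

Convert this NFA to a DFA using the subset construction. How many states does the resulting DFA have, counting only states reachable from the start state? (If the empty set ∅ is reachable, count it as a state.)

Start state of the DFA: {A}.
{A} --p--> {C,D}  [new]
{A} --q--> {D,E}  [new]
{C,D} --p--> {A,B,D,E}  [new]
{C,D} --q--> {A,E}  [new]
{D,E} --p--> {B,C,D,E}  [new]
{D,E} --q--> {A,B,C,D,E}  [new]
{A,B,D,E} --p--> {B,C,D,E}  [seen]
{A,B,D,E} --q--> {A,B,C,D,E}  [seen]
{A,E} --p--> {B,C,D,E}  [seen]
{A,E} --q--> {A,B,C,D,E}  [seen]
{B,C,D,E} --p--> {A,B,C,D,E}  [seen]
{B,C,D,E} --q--> {A,B,C,D,E}  [seen]
{A,B,C,D,E} --p--> {A,B,C,D,E}  [seen]
{A,B,C,D,E} --q--> {A,B,C,D,E}  [seen]
Reachable DFA states: {A}, {C,D}, {D,E}, {A,B,D,E}, {A,E}, {B,C,D,E}, {A,B,C,D,E}.

7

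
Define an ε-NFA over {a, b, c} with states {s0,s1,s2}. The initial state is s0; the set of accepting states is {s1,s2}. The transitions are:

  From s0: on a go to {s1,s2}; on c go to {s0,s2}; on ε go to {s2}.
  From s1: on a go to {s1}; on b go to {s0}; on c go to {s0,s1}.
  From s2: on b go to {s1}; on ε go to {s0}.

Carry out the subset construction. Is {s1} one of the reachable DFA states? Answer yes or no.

yes

Start state of the DFA: {s0,s2} (ε-closure of the NFA start).
{s0,s2} --a--> {s0,s1,s2}  [new]
{s0,s2} --b--> {s1}  [new]
{s0,s2} --c--> {s0,s2}  [seen]
{s0,s1,s2} --a--> {s0,s1,s2}  [seen]
{s0,s1,s2} --b--> {s0,s1,s2}  [seen]
{s0,s1,s2} --c--> {s0,s1,s2}  [seen]
{s1} --a--> {s1}  [seen]
{s1} --b--> {s0,s2}  [seen]
{s1} --c--> {s0,s1,s2}  [seen]
Reachable DFA states: {s0,s2}, {s0,s1,s2}, {s1}.
{s1} is among them.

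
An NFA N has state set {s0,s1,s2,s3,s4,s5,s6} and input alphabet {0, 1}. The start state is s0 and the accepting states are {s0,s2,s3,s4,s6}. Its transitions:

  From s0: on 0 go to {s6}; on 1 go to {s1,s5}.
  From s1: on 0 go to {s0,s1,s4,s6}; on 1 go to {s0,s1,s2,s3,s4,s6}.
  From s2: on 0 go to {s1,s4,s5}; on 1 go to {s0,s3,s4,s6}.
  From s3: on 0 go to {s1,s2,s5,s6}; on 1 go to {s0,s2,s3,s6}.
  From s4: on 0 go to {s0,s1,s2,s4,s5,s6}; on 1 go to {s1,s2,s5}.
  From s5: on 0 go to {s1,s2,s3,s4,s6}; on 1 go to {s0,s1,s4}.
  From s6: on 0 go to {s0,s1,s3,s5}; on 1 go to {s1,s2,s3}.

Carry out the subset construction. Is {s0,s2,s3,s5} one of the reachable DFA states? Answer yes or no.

no

Start state of the DFA: {s0}.
{s0} --0--> {s6}  [new]
{s0} --1--> {s1,s5}  [new]
{s6} --0--> {s0,s1,s3,s5}  [new]
{s6} --1--> {s1,s2,s3}  [new]
{s1,s5} --0--> {s0,s1,s2,s3,s4,s6}  [new]
{s1,s5} --1--> {s0,s1,s2,s3,s4,s6}  [seen]
{s0,s1,s3,s5} --0--> {s0,s1,s2,s3,s4,s5,s6}  [new]
{s0,s1,s3,s5} --1--> {s0,s1,s2,s3,s4,s5,s6}  [seen]
{s1,s2,s3} --0--> {s0,s1,s2,s4,s5,s6}  [new]
{s1,s2,s3} --1--> {s0,s1,s2,s3,s4,s6}  [seen]
{s0,s1,s2,s3,s4,s6} --0--> {s0,s1,s2,s3,s4,s5,s6}  [seen]
{s0,s1,s2,s3,s4,s6} --1--> {s0,s1,s2,s3,s4,s5,s6}  [seen]
{s0,s1,s2,s3,s4,s5,s6} --0--> {s0,s1,s2,s3,s4,s5,s6}  [seen]
{s0,s1,s2,s3,s4,s5,s6} --1--> {s0,s1,s2,s3,s4,s5,s6}  [seen]
{s0,s1,s2,s4,s5,s6} --0--> {s0,s1,s2,s3,s4,s5,s6}  [seen]
{s0,s1,s2,s4,s5,s6} --1--> {s0,s1,s2,s3,s4,s5,s6}  [seen]
Reachable DFA states: {s0}, {s6}, {s1,s5}, {s0,s1,s3,s5}, {s1,s2,s3}, {s0,s1,s2,s3,s4,s6}, {s0,s1,s2,s3,s4,s5,s6}, {s0,s1,s2,s4,s5,s6}.
{s0,s2,s3,s5} is not among them.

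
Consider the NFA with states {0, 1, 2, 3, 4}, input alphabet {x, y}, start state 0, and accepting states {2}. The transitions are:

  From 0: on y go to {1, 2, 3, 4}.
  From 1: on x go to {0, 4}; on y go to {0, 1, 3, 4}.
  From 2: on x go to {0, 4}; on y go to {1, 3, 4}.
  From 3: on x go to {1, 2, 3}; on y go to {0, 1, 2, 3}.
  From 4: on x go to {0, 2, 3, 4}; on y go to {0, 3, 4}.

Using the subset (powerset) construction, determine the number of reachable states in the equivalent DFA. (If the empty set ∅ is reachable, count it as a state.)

Start state of the DFA: {0}.
{0} --x--> ∅  [new]
{0} --y--> {1, 2, 3, 4}  [new]
∅ --x--> ∅  [seen]
∅ --y--> ∅  [seen]
{1, 2, 3, 4} --x--> {0, 1, 2, 3, 4}  [new]
{1, 2, 3, 4} --y--> {0, 1, 2, 3, 4}  [seen]
{0, 1, 2, 3, 4} --x--> {0, 1, 2, 3, 4}  [seen]
{0, 1, 2, 3, 4} --y--> {0, 1, 2, 3, 4}  [seen]
Reachable DFA states: {0}, ∅, {1, 2, 3, 4}, {0, 1, 2, 3, 4}.

4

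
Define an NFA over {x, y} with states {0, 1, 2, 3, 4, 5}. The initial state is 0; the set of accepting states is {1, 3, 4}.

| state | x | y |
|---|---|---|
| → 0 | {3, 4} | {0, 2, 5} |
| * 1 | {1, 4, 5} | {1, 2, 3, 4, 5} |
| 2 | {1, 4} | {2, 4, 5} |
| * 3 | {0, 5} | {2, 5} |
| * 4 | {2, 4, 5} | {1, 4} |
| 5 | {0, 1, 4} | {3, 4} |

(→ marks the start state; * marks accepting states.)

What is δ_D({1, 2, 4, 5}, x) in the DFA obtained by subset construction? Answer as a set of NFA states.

δ(1,x) = {1, 4, 5}; δ(2,x) = {1, 4}; δ(4,x) = {2, 4, 5}; δ(5,x) = {0, 1, 4}.
Union: {0, 1, 2, 4, 5}.

{0, 1, 2, 4, 5}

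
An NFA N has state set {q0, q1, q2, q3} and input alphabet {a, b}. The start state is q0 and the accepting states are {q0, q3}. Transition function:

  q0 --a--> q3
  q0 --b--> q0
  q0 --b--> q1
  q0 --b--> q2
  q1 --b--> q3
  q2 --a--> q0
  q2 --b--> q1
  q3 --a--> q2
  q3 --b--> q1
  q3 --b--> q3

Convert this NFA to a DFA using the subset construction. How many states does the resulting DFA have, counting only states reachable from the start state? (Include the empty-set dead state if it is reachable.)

Start state of the DFA: {q0}.
{q0} --a--> {q3}  [new]
{q0} --b--> {q0, q1, q2}  [new]
{q3} --a--> {q2}  [new]
{q3} --b--> {q1, q3}  [new]
{q0, q1, q2} --a--> {q0, q3}  [new]
{q0, q1, q2} --b--> {q0, q1, q2, q3}  [new]
{q2} --a--> {q0}  [seen]
{q2} --b--> {q1}  [new]
{q1, q3} --a--> {q2}  [seen]
{q1, q3} --b--> {q1, q3}  [seen]
{q0, q3} --a--> {q2, q3}  [new]
{q0, q3} --b--> {q0, q1, q2, q3}  [seen]
{q0, q1, q2, q3} --a--> {q0, q2, q3}  [new]
{q0, q1, q2, q3} --b--> {q0, q1, q2, q3}  [seen]
{q1} --a--> ∅  [new]
{q1} --b--> {q3}  [seen]
{q2, q3} --a--> {q0, q2}  [new]
{q2, q3} --b--> {q1, q3}  [seen]
{q0, q2, q3} --a--> {q0, q2, q3}  [seen]
{q0, q2, q3} --b--> {q0, q1, q2, q3}  [seen]
∅ --a--> ∅  [seen]
∅ --b--> ∅  [seen]
{q0, q2} --a--> {q0, q3}  [seen]
{q0, q2} --b--> {q0, q1, q2}  [seen]
Reachable DFA states: {q0}, {q3}, {q0, q1, q2}, {q2}, {q1, q3}, {q0, q3}, {q0, q1, q2, q3}, {q1}, {q2, q3}, {q0, q2, q3}, ∅, {q0, q2}.

12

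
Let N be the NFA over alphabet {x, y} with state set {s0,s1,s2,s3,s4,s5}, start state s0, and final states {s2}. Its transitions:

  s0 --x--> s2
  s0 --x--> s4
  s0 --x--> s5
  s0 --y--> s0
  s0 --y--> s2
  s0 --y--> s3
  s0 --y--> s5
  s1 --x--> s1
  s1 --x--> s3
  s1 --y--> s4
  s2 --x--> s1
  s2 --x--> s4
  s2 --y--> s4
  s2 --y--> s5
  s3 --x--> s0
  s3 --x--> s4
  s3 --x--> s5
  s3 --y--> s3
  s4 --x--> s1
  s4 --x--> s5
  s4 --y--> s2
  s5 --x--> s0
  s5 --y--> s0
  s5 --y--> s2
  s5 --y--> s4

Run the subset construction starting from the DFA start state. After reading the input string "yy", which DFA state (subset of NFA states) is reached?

Start: {s0}.
δ(s0,y) = {s0,s2,s3,s5}.
Union: {s0,s2,s3,s5}.
After y: {s0,s2,s3,s5}.
δ(s0,y) = {s0,s2,s3,s5}; δ(s2,y) = {s4,s5}; δ(s3,y) = {s3}; δ(s5,y) = {s0,s2,s4}.
Union: {s0,s2,s3,s4,s5}.
After y: {s0,s2,s3,s4,s5}.

{s0,s2,s3,s4,s5}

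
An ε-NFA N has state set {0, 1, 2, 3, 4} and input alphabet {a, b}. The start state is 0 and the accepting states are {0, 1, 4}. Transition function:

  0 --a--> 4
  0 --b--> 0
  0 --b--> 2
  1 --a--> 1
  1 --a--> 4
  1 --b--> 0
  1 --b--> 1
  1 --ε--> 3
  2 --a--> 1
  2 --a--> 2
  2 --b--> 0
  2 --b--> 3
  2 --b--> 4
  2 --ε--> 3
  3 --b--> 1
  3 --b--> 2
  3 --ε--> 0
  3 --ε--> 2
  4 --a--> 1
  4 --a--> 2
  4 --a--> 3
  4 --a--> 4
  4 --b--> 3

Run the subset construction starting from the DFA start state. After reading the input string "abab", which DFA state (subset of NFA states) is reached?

Start: {0}.
δ(0,a) = {4}.
Union: {4}.
After a: {4}.
δ(4,b) = {3}.
Union: {3}.
ε-closure gives {0, 2, 3}.
After b: {0, 2, 3}.
δ(0,a) = {4}; δ(2,a) = {1, 2}; δ(3,a) = ∅.
Union: {1, 2, 4}.
ε-closure gives {0, 1, 2, 3, 4}.
After a: {0, 1, 2, 3, 4}.
δ(0,b) = {0, 2}; δ(1,b) = {0, 1}; δ(2,b) = {0, 3, 4}; δ(3,b) = {1, 2}; δ(4,b) = {3}.
Union: {0, 1, 2, 3, 4}.
After b: {0, 1, 2, 3, 4}.

{0, 1, 2, 3, 4}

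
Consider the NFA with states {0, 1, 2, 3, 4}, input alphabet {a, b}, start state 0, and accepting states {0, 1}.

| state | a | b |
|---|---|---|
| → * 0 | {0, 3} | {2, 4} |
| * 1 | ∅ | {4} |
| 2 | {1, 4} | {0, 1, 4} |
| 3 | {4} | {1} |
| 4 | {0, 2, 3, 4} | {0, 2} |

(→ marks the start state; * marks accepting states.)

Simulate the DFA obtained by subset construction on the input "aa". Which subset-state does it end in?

Start: {0}.
δ(0,a) = {0, 3}.
Union: {0, 3}.
After a: {0, 3}.
δ(0,a) = {0, 3}; δ(3,a) = {4}.
Union: {0, 3, 4}.
After a: {0, 3, 4}.

{0, 3, 4}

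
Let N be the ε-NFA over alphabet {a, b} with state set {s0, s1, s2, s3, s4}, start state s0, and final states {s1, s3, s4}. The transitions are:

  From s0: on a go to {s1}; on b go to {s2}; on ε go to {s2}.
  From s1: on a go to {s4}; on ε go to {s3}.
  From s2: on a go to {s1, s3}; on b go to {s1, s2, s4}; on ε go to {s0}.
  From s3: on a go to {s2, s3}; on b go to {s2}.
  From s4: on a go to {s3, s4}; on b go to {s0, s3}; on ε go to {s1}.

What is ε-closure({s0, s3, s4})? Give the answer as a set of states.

Begin with {s0, s3, s4}.
s0 →ε {s2}; add s2.
s4 →ε {s1}; add s1.
ε-closure = {s0, s1, s2, s3, s4}.

{s0, s1, s2, s3, s4}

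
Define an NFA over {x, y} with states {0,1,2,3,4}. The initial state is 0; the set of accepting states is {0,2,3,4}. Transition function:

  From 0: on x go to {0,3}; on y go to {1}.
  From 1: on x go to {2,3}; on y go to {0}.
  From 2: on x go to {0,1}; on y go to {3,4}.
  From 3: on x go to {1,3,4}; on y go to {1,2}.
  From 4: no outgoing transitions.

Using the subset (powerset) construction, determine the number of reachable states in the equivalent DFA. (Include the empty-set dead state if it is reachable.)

Start state of the DFA: {0}.
{0} --x--> {0,3}  [new]
{0} --y--> {1}  [new]
{0,3} --x--> {0,1,3,4}  [new]
{0,3} --y--> {1,2}  [new]
{1} --x--> {2,3}  [new]
{1} --y--> {0}  [seen]
{0,1,3,4} --x--> {0,1,2,3,4}  [new]
{0,1,3,4} --y--> {0,1,2}  [new]
{1,2} --x--> {0,1,2,3}  [new]
{1,2} --y--> {0,3,4}  [new]
{2,3} --x--> {0,1,3,4}  [seen]
{2,3} --y--> {1,2,3,4}  [new]
{0,1,2,3,4} --x--> {0,1,2,3,4}  [seen]
{0,1,2,3,4} --y--> {0,1,2,3,4}  [seen]
{0,1,2} --x--> {0,1,2,3}  [seen]
{0,1,2} --y--> {0,1,3,4}  [seen]
{0,1,2,3} --x--> {0,1,2,3,4}  [seen]
{0,1,2,3} --y--> {0,1,2,3,4}  [seen]
{0,3,4} --x--> {0,1,3,4}  [seen]
{0,3,4} --y--> {1,2}  [seen]
{1,2,3,4} --x--> {0,1,2,3,4}  [seen]
{1,2,3,4} --y--> {0,1,2,3,4}  [seen]
Reachable DFA states: {0}, {0,3}, {1}, {0,1,3,4}, {1,2}, {2,3}, {0,1,2,3,4}, {0,1,2}, {0,1,2,3}, {0,3,4}, {1,2,3,4}.

11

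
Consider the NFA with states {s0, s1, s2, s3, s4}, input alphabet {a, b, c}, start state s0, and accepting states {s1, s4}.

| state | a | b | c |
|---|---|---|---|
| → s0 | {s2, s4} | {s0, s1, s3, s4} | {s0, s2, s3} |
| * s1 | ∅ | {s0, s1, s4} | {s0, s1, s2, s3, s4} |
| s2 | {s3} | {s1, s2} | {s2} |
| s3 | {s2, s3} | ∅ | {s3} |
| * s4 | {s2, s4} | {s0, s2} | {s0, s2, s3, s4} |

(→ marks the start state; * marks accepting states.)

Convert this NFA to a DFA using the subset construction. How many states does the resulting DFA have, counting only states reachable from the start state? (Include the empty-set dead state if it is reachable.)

Start state of the DFA: {s0}.
{s0} --a--> {s2, s4}  [new]
{s0} --b--> {s0, s1, s3, s4}  [new]
{s0} --c--> {s0, s2, s3}  [new]
{s2, s4} --a--> {s2, s3, s4}  [new]
{s2, s4} --b--> {s0, s1, s2}  [new]
{s2, s4} --c--> {s0, s2, s3, s4}  [new]
{s0, s1, s3, s4} --a--> {s2, s3, s4}  [seen]
{s0, s1, s3, s4} --b--> {s0, s1, s2, s3, s4}  [new]
{s0, s1, s3, s4} --c--> {s0, s1, s2, s3, s4}  [seen]
{s0, s2, s3} --a--> {s2, s3, s4}  [seen]
{s0, s2, s3} --b--> {s0, s1, s2, s3, s4}  [seen]
{s0, s2, s3} --c--> {s0, s2, s3}  [seen]
{s2, s3, s4} --a--> {s2, s3, s4}  [seen]
{s2, s3, s4} --b--> {s0, s1, s2}  [seen]
{s2, s3, s4} --c--> {s0, s2, s3, s4}  [seen]
{s0, s1, s2} --a--> {s2, s3, s4}  [seen]
{s0, s1, s2} --b--> {s0, s1, s2, s3, s4}  [seen]
{s0, s1, s2} --c--> {s0, s1, s2, s3, s4}  [seen]
{s0, s2, s3, s4} --a--> {s2, s3, s4}  [seen]
{s0, s2, s3, s4} --b--> {s0, s1, s2, s3, s4}  [seen]
{s0, s2, s3, s4} --c--> {s0, s2, s3, s4}  [seen]
{s0, s1, s2, s3, s4} --a--> {s2, s3, s4}  [seen]
{s0, s1, s2, s3, s4} --b--> {s0, s1, s2, s3, s4}  [seen]
{s0, s1, s2, s3, s4} --c--> {s0, s1, s2, s3, s4}  [seen]
Reachable DFA states: {s0}, {s2, s4}, {s0, s1, s3, s4}, {s0, s2, s3}, {s2, s3, s4}, {s0, s1, s2}, {s0, s2, s3, s4}, {s0, s1, s2, s3, s4}.

8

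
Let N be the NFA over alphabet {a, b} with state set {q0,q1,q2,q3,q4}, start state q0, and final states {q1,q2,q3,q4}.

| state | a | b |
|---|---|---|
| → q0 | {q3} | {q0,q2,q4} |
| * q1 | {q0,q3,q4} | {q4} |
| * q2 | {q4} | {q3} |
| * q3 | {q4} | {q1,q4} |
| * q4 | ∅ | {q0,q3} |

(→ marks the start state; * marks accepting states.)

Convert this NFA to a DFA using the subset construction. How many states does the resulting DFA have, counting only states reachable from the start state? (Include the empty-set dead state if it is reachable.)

Start state of the DFA: {q0}.
{q0} --a--> {q3}  [new]
{q0} --b--> {q0,q2,q4}  [new]
{q3} --a--> {q4}  [new]
{q3} --b--> {q1,q4}  [new]
{q0,q2,q4} --a--> {q3,q4}  [new]
{q0,q2,q4} --b--> {q0,q2,q3,q4}  [new]
{q4} --a--> ∅  [new]
{q4} --b--> {q0,q3}  [new]
{q1,q4} --a--> {q0,q3,q4}  [new]
{q1,q4} --b--> {q0,q3,q4}  [seen]
{q3,q4} --a--> {q4}  [seen]
{q3,q4} --b--> {q0,q1,q3,q4}  [new]
{q0,q2,q3,q4} --a--> {q3,q4}  [seen]
{q0,q2,q3,q4} --b--> {q0,q1,q2,q3,q4}  [new]
∅ --a--> ∅  [seen]
∅ --b--> ∅  [seen]
{q0,q3} --a--> {q3,q4}  [seen]
{q0,q3} --b--> {q0,q1,q2,q4}  [new]
{q0,q3,q4} --a--> {q3,q4}  [seen]
{q0,q3,q4} --b--> {q0,q1,q2,q3,q4}  [seen]
{q0,q1,q3,q4} --a--> {q0,q3,q4}  [seen]
{q0,q1,q3,q4} --b--> {q0,q1,q2,q3,q4}  [seen]
{q0,q1,q2,q3,q4} --a--> {q0,q3,q4}  [seen]
{q0,q1,q2,q3,q4} --b--> {q0,q1,q2,q3,q4}  [seen]
{q0,q1,q2,q4} --a--> {q0,q3,q4}  [seen]
{q0,q1,q2,q4} --b--> {q0,q2,q3,q4}  [seen]
Reachable DFA states: {q0}, {q3}, {q0,q2,q4}, {q4}, {q1,q4}, {q3,q4}, {q0,q2,q3,q4}, ∅, {q0,q3}, {q0,q3,q4}, {q0,q1,q3,q4}, {q0,q1,q2,q3,q4}, {q0,q1,q2,q4}.

13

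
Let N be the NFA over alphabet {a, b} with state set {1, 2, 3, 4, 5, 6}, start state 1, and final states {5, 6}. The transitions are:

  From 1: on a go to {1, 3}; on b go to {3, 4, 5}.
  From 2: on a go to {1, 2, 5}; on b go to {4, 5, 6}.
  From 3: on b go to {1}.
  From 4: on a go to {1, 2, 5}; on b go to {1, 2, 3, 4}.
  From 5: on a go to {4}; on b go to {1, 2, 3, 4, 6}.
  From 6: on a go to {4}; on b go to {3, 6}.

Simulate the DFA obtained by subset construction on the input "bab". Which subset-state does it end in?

{1, 2, 3, 4, 5, 6}

Start: {1}.
δ(1,b) = {3, 4, 5}.
Union: {3, 4, 5}.
After b: {3, 4, 5}.
δ(3,a) = ∅; δ(4,a) = {1, 2, 5}; δ(5,a) = {4}.
Union: {1, 2, 4, 5}.
After a: {1, 2, 4, 5}.
δ(1,b) = {3, 4, 5}; δ(2,b) = {4, 5, 6}; δ(4,b) = {1, 2, 3, 4}; δ(5,b) = {1, 2, 3, 4, 6}.
Union: {1, 2, 3, 4, 5, 6}.
After b: {1, 2, 3, 4, 5, 6}.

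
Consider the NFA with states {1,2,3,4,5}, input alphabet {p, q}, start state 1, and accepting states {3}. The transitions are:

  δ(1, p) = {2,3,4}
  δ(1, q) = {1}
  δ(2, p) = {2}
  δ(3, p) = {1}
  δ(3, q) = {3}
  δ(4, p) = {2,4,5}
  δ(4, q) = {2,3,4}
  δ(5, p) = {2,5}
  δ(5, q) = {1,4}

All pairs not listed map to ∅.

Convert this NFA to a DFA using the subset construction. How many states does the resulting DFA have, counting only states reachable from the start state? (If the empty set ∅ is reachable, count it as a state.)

6

Start state of the DFA: {1}.
{1} --p--> {2,3,4}  [new]
{1} --q--> {1}  [seen]
{2,3,4} --p--> {1,2,4,5}  [new]
{2,3,4} --q--> {2,3,4}  [seen]
{1,2,4,5} --p--> {2,3,4,5}  [new]
{1,2,4,5} --q--> {1,2,3,4}  [new]
{2,3,4,5} --p--> {1,2,4,5}  [seen]
{2,3,4,5} --q--> {1,2,3,4}  [seen]
{1,2,3,4} --p--> {1,2,3,4,5}  [new]
{1,2,3,4} --q--> {1,2,3,4}  [seen]
{1,2,3,4,5} --p--> {1,2,3,4,5}  [seen]
{1,2,3,4,5} --q--> {1,2,3,4}  [seen]
Reachable DFA states: {1}, {2,3,4}, {1,2,4,5}, {2,3,4,5}, {1,2,3,4}, {1,2,3,4,5}.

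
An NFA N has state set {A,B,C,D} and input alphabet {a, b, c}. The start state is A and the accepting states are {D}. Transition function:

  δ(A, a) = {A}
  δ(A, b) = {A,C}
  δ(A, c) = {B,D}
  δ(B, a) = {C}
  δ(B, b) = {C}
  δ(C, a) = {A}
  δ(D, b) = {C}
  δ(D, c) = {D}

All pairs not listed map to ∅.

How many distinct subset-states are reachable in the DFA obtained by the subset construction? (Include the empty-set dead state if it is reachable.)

Start state of the DFA: {A}.
{A} --a--> {A}  [seen]
{A} --b--> {A,C}  [new]
{A} --c--> {B,D}  [new]
{A,C} --a--> {A}  [seen]
{A,C} --b--> {A,C}  [seen]
{A,C} --c--> {B,D}  [seen]
{B,D} --a--> {C}  [new]
{B,D} --b--> {C}  [seen]
{B,D} --c--> {D}  [new]
{C} --a--> {A}  [seen]
{C} --b--> ∅  [new]
{C} --c--> ∅  [seen]
{D} --a--> ∅  [seen]
{D} --b--> {C}  [seen]
{D} --c--> {D}  [seen]
∅ --a--> ∅  [seen]
∅ --b--> ∅  [seen]
∅ --c--> ∅  [seen]
Reachable DFA states: {A}, {A,C}, {B,D}, {C}, {D}, ∅.

6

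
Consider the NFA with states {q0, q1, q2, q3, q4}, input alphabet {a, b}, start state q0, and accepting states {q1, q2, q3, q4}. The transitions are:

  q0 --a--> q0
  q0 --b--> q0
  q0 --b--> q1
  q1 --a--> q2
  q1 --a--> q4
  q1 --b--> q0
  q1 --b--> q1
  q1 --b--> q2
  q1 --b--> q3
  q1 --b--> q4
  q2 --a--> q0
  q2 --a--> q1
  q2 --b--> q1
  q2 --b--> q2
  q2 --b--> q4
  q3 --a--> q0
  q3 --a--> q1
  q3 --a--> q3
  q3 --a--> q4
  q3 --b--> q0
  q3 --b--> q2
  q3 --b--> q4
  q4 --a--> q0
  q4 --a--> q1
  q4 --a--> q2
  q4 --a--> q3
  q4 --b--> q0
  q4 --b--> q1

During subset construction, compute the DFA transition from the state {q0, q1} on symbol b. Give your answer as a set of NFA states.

{q0, q1, q2, q3, q4}

δ(q0,b) = {q0, q1}; δ(q1,b) = {q0, q1, q2, q3, q4}.
Union: {q0, q1, q2, q3, q4}.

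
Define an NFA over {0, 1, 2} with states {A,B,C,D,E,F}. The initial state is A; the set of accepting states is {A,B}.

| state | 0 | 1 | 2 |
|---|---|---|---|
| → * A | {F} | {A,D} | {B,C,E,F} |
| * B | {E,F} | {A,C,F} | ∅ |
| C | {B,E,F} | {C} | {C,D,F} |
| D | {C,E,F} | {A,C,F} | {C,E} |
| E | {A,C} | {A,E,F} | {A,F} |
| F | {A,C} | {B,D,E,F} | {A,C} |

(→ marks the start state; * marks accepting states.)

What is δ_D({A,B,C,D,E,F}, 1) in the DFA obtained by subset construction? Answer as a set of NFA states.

{A,B,C,D,E,F}

δ(A,1) = {A,D}; δ(B,1) = {A,C,F}; δ(C,1) = {C}; δ(D,1) = {A,C,F}; δ(E,1) = {A,E,F}; δ(F,1) = {B,D,E,F}.
Union: {A,B,C,D,E,F}.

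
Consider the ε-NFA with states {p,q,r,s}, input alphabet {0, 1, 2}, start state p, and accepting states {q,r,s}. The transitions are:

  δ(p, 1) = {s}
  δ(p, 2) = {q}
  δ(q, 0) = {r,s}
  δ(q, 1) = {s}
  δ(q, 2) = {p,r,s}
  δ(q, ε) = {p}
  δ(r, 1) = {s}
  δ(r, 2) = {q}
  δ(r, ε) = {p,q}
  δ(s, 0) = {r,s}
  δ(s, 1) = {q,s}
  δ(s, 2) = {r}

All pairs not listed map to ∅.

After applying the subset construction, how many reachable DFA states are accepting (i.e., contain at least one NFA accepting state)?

5

Start state of the DFA: {p} (ε-closure of the NFA start).
{p} --0--> ∅  [new]
{p} --1--> {s}  [new]
{p} --2--> {p,q}  [new]
∅ --0--> ∅  [seen]
∅ --1--> ∅  [seen]
∅ --2--> ∅  [seen]
{s} --0--> {p,q,r,s}  [new]
{s} --1--> {p,q,s}  [new]
{s} --2--> {p,q,r}  [new]
{p,q} --0--> {p,q,r,s}  [seen]
{p,q} --1--> {s}  [seen]
{p,q} --2--> {p,q,r,s}  [seen]
{p,q,r,s} --0--> {p,q,r,s}  [seen]
{p,q,r,s} --1--> {p,q,s}  [seen]
{p,q,r,s} --2--> {p,q,r,s}  [seen]
{p,q,s} --0--> {p,q,r,s}  [seen]
{p,q,s} --1--> {p,q,s}  [seen]
{p,q,s} --2--> {p,q,r,s}  [seen]
{p,q,r} --0--> {p,q,r,s}  [seen]
{p,q,r} --1--> {s}  [seen]
{p,q,r} --2--> {p,q,r,s}  [seen]
Reachable DFA states: {p}, ∅, {s}, {p,q}, {p,q,r,s}, {p,q,s}, {p,q,r}.
Accepting DFA states (contain an NFA accepting state): {s}, {p,q}, {p,q,r,s}, {p,q,s}, {p,q,r}.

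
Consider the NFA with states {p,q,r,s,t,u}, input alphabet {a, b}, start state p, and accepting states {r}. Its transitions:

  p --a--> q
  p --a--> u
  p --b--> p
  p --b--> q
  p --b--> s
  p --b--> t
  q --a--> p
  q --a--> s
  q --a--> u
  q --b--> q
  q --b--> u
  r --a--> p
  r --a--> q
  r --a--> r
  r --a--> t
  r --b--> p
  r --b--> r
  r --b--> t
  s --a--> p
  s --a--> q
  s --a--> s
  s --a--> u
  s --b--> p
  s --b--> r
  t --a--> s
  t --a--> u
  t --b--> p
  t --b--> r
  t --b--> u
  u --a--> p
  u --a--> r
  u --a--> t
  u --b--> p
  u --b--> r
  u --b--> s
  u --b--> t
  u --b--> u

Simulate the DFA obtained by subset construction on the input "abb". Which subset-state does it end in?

{p,q,r,s,t,u}

Start: {p}.
δ(p,a) = {q,u}.
Union: {q,u}.
After a: {q,u}.
δ(q,b) = {q,u}; δ(u,b) = {p,r,s,t,u}.
Union: {p,q,r,s,t,u}.
After b: {p,q,r,s,t,u}.
δ(p,b) = {p,q,s,t}; δ(q,b) = {q,u}; δ(r,b) = {p,r,t}; δ(s,b) = {p,r}; δ(t,b) = {p,r,u}; δ(u,b) = {p,r,s,t,u}.
Union: {p,q,r,s,t,u}.
After b: {p,q,r,s,t,u}.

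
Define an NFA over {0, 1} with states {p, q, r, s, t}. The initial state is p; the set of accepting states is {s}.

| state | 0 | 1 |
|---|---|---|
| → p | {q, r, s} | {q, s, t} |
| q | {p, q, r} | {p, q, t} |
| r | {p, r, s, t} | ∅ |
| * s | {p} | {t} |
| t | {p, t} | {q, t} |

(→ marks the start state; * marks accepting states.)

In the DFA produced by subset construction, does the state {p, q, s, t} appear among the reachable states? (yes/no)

Start state of the DFA: {p}.
{p} --0--> {q, r, s}  [new]
{p} --1--> {q, s, t}  [new]
{q, r, s} --0--> {p, q, r, s, t}  [new]
{q, r, s} --1--> {p, q, t}  [new]
{q, s, t} --0--> {p, q, r, t}  [new]
{q, s, t} --1--> {p, q, t}  [seen]
{p, q, r, s, t} --0--> {p, q, r, s, t}  [seen]
{p, q, r, s, t} --1--> {p, q, s, t}  [new]
{p, q, t} --0--> {p, q, r, s, t}  [seen]
{p, q, t} --1--> {p, q, s, t}  [seen]
{p, q, r, t} --0--> {p, q, r, s, t}  [seen]
{p, q, r, t} --1--> {p, q, s, t}  [seen]
{p, q, s, t} --0--> {p, q, r, s, t}  [seen]
{p, q, s, t} --1--> {p, q, s, t}  [seen]
Reachable DFA states: {p}, {q, r, s}, {q, s, t}, {p, q, r, s, t}, {p, q, t}, {p, q, r, t}, {p, q, s, t}.
{p, q, s, t} is among them.

yes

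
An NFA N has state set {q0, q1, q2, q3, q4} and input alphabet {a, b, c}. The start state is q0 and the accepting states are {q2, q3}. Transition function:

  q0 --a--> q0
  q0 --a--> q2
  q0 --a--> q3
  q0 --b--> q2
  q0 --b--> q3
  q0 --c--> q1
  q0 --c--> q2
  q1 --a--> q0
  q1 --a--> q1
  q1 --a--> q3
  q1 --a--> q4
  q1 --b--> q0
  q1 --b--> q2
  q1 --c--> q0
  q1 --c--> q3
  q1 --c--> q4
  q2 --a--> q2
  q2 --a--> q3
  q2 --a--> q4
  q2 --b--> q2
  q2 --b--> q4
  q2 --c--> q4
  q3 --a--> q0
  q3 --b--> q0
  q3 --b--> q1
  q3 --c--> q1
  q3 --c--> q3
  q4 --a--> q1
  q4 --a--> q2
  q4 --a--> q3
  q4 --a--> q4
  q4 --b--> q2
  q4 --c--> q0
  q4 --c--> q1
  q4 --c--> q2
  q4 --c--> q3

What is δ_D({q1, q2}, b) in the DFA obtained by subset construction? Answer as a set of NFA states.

{q0, q2, q4}

δ(q1,b) = {q0, q2}; δ(q2,b) = {q2, q4}.
Union: {q0, q2, q4}.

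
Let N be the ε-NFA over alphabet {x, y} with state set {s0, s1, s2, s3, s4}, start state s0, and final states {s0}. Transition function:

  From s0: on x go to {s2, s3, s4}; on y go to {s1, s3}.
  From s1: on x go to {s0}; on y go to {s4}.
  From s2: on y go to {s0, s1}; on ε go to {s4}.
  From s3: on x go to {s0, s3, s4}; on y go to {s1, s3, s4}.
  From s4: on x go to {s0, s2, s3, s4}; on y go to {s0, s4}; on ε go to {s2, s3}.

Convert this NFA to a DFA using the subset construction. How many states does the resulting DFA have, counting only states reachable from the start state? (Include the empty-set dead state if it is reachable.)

Start state of the DFA: {s0} (ε-closure of the NFA start).
{s0} --x--> {s2, s3, s4}  [new]
{s0} --y--> {s1, s3}  [new]
{s2, s3, s4} --x--> {s0, s2, s3, s4}  [new]
{s2, s3, s4} --y--> {s0, s1, s2, s3, s4}  [new]
{s1, s3} --x--> {s0, s2, s3, s4}  [seen]
{s1, s3} --y--> {s1, s2, s3, s4}  [new]
{s0, s2, s3, s4} --x--> {s0, s2, s3, s4}  [seen]
{s0, s2, s3, s4} --y--> {s0, s1, s2, s3, s4}  [seen]
{s0, s1, s2, s3, s4} --x--> {s0, s2, s3, s4}  [seen]
{s0, s1, s2, s3, s4} --y--> {s0, s1, s2, s3, s4}  [seen]
{s1, s2, s3, s4} --x--> {s0, s2, s3, s4}  [seen]
{s1, s2, s3, s4} --y--> {s0, s1, s2, s3, s4}  [seen]
Reachable DFA states: {s0}, {s2, s3, s4}, {s1, s3}, {s0, s2, s3, s4}, {s0, s1, s2, s3, s4}, {s1, s2, s3, s4}.

6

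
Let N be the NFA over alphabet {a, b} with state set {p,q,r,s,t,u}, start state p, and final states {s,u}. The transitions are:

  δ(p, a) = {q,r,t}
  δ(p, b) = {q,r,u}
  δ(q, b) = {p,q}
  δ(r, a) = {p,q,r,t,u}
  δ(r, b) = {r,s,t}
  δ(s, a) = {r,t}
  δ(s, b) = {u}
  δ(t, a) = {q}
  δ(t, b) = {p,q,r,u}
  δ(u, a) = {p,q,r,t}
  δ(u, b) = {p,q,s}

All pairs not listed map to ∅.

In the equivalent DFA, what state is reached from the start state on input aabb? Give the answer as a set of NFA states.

{p,q,r,s,t,u}

Start: {p}.
δ(p,a) = {q,r,t}.
Union: {q,r,t}.
After a: {q,r,t}.
δ(q,a) = ∅; δ(r,a) = {p,q,r,t,u}; δ(t,a) = {q}.
Union: {p,q,r,t,u}.
After a: {p,q,r,t,u}.
δ(p,b) = {q,r,u}; δ(q,b) = {p,q}; δ(r,b) = {r,s,t}; δ(t,b) = {p,q,r,u}; δ(u,b) = {p,q,s}.
Union: {p,q,r,s,t,u}.
After b: {p,q,r,s,t,u}.
δ(p,b) = {q,r,u}; δ(q,b) = {p,q}; δ(r,b) = {r,s,t}; δ(s,b) = {u}; δ(t,b) = {p,q,r,u}; δ(u,b) = {p,q,s}.
Union: {p,q,r,s,t,u}.
After b: {p,q,r,s,t,u}.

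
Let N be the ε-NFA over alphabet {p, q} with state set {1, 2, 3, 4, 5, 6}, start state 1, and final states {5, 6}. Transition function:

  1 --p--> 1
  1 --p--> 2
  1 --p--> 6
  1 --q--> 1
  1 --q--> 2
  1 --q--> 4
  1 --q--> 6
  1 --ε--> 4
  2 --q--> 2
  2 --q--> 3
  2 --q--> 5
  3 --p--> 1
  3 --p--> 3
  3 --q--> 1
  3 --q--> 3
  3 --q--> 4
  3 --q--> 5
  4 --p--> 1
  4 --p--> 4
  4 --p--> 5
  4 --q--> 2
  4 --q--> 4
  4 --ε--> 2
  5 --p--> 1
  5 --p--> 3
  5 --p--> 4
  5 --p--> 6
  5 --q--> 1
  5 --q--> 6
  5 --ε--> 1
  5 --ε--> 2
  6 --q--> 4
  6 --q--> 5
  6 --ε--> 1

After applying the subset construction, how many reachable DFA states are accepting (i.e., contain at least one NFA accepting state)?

2

Start state of the DFA: {1, 2, 4} (ε-closure of the NFA start).
{1, 2, 4} --p--> {1, 2, 4, 5, 6}  [new]
{1, 2, 4} --q--> {1, 2, 3, 4, 5, 6}  [new]
{1, 2, 4, 5, 6} --p--> {1, 2, 3, 4, 5, 6}  [seen]
{1, 2, 4, 5, 6} --q--> {1, 2, 3, 4, 5, 6}  [seen]
{1, 2, 3, 4, 5, 6} --p--> {1, 2, 3, 4, 5, 6}  [seen]
{1, 2, 3, 4, 5, 6} --q--> {1, 2, 3, 4, 5, 6}  [seen]
Reachable DFA states: {1, 2, 4}, {1, 2, 4, 5, 6}, {1, 2, 3, 4, 5, 6}.
Accepting DFA states (contain an NFA accepting state): {1, 2, 4, 5, 6}, {1, 2, 3, 4, 5, 6}.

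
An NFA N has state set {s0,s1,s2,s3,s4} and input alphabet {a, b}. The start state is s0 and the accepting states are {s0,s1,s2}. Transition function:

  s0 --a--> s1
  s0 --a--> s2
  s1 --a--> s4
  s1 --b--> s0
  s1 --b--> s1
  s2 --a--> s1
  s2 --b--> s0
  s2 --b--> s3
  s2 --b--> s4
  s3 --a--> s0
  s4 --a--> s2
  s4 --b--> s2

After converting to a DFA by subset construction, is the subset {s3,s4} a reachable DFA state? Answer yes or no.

Start state of the DFA: {s0}.
{s0} --a--> {s1,s2}  [new]
{s0} --b--> ∅  [new]
{s1,s2} --a--> {s1,s4}  [new]
{s1,s2} --b--> {s0,s1,s3,s4}  [new]
∅ --a--> ∅  [seen]
∅ --b--> ∅  [seen]
{s1,s4} --a--> {s2,s4}  [new]
{s1,s4} --b--> {s0,s1,s2}  [new]
{s0,s1,s3,s4} --a--> {s0,s1,s2,s4}  [new]
{s0,s1,s3,s4} --b--> {s0,s1,s2}  [seen]
{s2,s4} --a--> {s1,s2}  [seen]
{s2,s4} --b--> {s0,s2,s3,s4}  [new]
{s0,s1,s2} --a--> {s1,s2,s4}  [new]
{s0,s1,s2} --b--> {s0,s1,s3,s4}  [seen]
{s0,s1,s2,s4} --a--> {s1,s2,s4}  [seen]
{s0,s1,s2,s4} --b--> {s0,s1,s2,s3,s4}  [new]
{s0,s2,s3,s4} --a--> {s0,s1,s2}  [seen]
{s0,s2,s3,s4} --b--> {s0,s2,s3,s4}  [seen]
{s1,s2,s4} --a--> {s1,s2,s4}  [seen]
{s1,s2,s4} --b--> {s0,s1,s2,s3,s4}  [seen]
{s0,s1,s2,s3,s4} --a--> {s0,s1,s2,s4}  [seen]
{s0,s1,s2,s3,s4} --b--> {s0,s1,s2,s3,s4}  [seen]
Reachable DFA states: {s0}, {s1,s2}, ∅, {s1,s4}, {s0,s1,s3,s4}, {s2,s4}, {s0,s1,s2}, {s0,s1,s2,s4}, {s0,s2,s3,s4}, {s1,s2,s4}, {s0,s1,s2,s3,s4}.
{s3,s4} is not among them.

no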